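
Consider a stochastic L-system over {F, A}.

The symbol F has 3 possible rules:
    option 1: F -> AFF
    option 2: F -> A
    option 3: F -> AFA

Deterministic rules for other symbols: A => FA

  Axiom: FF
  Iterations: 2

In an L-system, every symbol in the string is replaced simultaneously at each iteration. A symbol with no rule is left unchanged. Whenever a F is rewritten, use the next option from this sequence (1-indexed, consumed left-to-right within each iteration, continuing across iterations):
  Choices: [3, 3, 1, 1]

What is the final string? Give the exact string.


Answer: FAAFFFAFAAFFFA

Derivation:
Step 0: FF
Step 1: AFAAFA  (used choices [3, 3])
Step 2: FAAFFFAFAAFFFA  (used choices [1, 1])


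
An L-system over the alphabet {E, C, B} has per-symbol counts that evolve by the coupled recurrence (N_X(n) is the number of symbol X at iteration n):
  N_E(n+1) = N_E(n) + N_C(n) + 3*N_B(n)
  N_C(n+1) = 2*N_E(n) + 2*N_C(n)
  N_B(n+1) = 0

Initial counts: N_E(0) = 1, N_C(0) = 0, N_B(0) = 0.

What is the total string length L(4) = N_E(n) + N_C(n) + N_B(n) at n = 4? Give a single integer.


Step 0: N_E=1, N_C=0, N_B=0, L=1
Step 1: N_E=1, N_C=2, N_B=0, L=3
Step 2: N_E=3, N_C=6, N_B=0, L=9
Step 3: N_E=9, N_C=18, N_B=0, L=27
Step 4: N_E=27, N_C=54, N_B=0, L=81

Answer: 81


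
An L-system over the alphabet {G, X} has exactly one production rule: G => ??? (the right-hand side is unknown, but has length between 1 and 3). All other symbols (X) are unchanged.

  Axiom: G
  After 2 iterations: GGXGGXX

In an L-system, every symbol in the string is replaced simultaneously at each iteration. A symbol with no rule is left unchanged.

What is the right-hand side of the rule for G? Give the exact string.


Answer: GGX

Derivation:
Trying G => GGX:
  Step 0: G
  Step 1: GGX
  Step 2: GGXGGXX
Matches the given result.


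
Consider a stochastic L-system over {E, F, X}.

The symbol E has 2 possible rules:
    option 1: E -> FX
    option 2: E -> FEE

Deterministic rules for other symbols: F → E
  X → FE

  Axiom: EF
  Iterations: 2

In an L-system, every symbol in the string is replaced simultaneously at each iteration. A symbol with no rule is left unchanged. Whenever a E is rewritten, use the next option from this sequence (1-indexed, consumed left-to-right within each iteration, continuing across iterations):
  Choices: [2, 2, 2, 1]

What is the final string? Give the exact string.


Step 0: EF
Step 1: FEEE  (used choices [2])
Step 2: EFEEFEEFX  (used choices [2, 2, 1])

Answer: EFEEFEEFX


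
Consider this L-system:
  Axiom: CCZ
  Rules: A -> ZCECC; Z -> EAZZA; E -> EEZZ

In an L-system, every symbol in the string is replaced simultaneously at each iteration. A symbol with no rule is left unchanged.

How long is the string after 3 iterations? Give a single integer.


Answer: 92

Derivation:
Step 0: length = 3
Step 1: length = 7
Step 2: length = 26
Step 3: length = 92


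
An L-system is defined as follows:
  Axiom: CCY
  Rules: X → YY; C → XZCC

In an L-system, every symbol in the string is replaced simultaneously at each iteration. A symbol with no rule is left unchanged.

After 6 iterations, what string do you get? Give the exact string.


Step 0: CCY
Step 1: XZCCXZCCY
Step 2: YYZXZCCXZCCYYZXZCCXZCCY
Step 3: YYZYYZXZCCXZCCYYZXZCCXZCCYYZYYZXZCCXZCCYYZXZCCXZCCY
Step 4: YYZYYZYYZXZCCXZCCYYZXZCCXZCCYYZYYZXZCCXZCCYYZXZCCXZCCYYZYYZYYZXZCCXZCCYYZXZCCXZCCYYZYYZXZCCXZCCYYZXZCCXZCCY
Step 5: YYZYYZYYZYYZXZCCXZCCYYZXZCCXZCCYYZYYZXZCCXZCCYYZXZCCXZCCYYZYYZYYZXZCCXZCCYYZXZCCXZCCYYZYYZXZCCXZCCYYZXZCCXZCCYYZYYZYYZYYZXZCCXZCCYYZXZCCXZCCYYZYYZXZCCXZCCYYZXZCCXZCCYYZYYZYYZXZCCXZCCYYZXZCCXZCCYYZYYZXZCCXZCCYYZXZCCXZCCY
Step 6: YYZYYZYYZYYZYYZXZCCXZCCYYZXZCCXZCCYYZYYZXZCCXZCCYYZXZCCXZCCYYZYYZYYZXZCCXZCCYYZXZCCXZCCYYZYYZXZCCXZCCYYZXZCCXZCCYYZYYZYYZYYZXZCCXZCCYYZXZCCXZCCYYZYYZXZCCXZCCYYZXZCCXZCCYYZYYZYYZXZCCXZCCYYZXZCCXZCCYYZYYZXZCCXZCCYYZXZCCXZCCYYZYYZYYZYYZYYZXZCCXZCCYYZXZCCXZCCYYZYYZXZCCXZCCYYZXZCCXZCCYYZYYZYYZXZCCXZCCYYZXZCCXZCCYYZYYZXZCCXZCCYYZXZCCXZCCYYZYYZYYZYYZXZCCXZCCYYZXZCCXZCCYYZYYZXZCCXZCCYYZXZCCXZCCYYZYYZYYZXZCCXZCCYYZXZCCXZCCYYZYYZXZCCXZCCYYZXZCCXZCCY

Answer: YYZYYZYYZYYZYYZXZCCXZCCYYZXZCCXZCCYYZYYZXZCCXZCCYYZXZCCXZCCYYZYYZYYZXZCCXZCCYYZXZCCXZCCYYZYYZXZCCXZCCYYZXZCCXZCCYYZYYZYYZYYZXZCCXZCCYYZXZCCXZCCYYZYYZXZCCXZCCYYZXZCCXZCCYYZYYZYYZXZCCXZCCYYZXZCCXZCCYYZYYZXZCCXZCCYYZXZCCXZCCYYZYYZYYZYYZYYZXZCCXZCCYYZXZCCXZCCYYZYYZXZCCXZCCYYZXZCCXZCCYYZYYZYYZXZCCXZCCYYZXZCCXZCCYYZYYZXZCCXZCCYYZXZCCXZCCYYZYYZYYZYYZXZCCXZCCYYZXZCCXZCCYYZYYZXZCCXZCCYYZXZCCXZCCYYZYYZYYZXZCCXZCCYYZXZCCXZCCYYZYYZXZCCXZCCYYZXZCCXZCCY


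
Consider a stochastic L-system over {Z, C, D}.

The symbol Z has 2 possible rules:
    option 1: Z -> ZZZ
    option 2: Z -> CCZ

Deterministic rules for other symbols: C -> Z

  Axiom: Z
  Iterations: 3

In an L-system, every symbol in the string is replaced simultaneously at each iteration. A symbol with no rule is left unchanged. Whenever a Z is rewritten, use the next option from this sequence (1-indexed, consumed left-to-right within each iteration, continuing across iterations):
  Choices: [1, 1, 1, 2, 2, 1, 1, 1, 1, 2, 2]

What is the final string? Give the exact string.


Answer: CCZZZZZZZZZZZZZCCZZZCCZ

Derivation:
Step 0: Z
Step 1: ZZZ  (used choices [1])
Step 2: ZZZZZZCCZ  (used choices [1, 1, 2])
Step 3: CCZZZZZZZZZZZZZCCZZZCCZ  (used choices [2, 1, 1, 1, 1, 2, 2])


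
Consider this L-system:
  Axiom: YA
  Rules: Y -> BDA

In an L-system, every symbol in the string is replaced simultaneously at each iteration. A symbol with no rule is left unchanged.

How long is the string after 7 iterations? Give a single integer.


Step 0: length = 2
Step 1: length = 4
Step 2: length = 4
Step 3: length = 4
Step 4: length = 4
Step 5: length = 4
Step 6: length = 4
Step 7: length = 4

Answer: 4


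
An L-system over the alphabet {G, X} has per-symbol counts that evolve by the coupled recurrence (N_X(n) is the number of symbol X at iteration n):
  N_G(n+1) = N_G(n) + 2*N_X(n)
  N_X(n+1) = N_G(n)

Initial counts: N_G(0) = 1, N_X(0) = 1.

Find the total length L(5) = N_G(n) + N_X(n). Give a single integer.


Answer: 64

Derivation:
Step 0: N_G=1, N_X=1, L=2
Step 1: N_G=3, N_X=1, L=4
Step 2: N_G=5, N_X=3, L=8
Step 3: N_G=11, N_X=5, L=16
Step 4: N_G=21, N_X=11, L=32
Step 5: N_G=43, N_X=21, L=64


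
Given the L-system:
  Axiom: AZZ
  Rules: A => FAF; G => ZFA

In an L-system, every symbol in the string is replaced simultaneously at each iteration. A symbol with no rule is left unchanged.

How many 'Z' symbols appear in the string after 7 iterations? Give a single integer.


Answer: 2

Derivation:
Step 0: AZZ  (2 'Z')
Step 1: FAFZZ  (2 'Z')
Step 2: FFAFFZZ  (2 'Z')
Step 3: FFFAFFFZZ  (2 'Z')
Step 4: FFFFAFFFFZZ  (2 'Z')
Step 5: FFFFFAFFFFFZZ  (2 'Z')
Step 6: FFFFFFAFFFFFFZZ  (2 'Z')
Step 7: FFFFFFFAFFFFFFFZZ  (2 'Z')


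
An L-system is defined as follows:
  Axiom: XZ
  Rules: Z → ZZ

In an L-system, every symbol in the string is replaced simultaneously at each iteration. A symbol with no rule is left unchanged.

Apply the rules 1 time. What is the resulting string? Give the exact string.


Answer: XZZ

Derivation:
Step 0: XZ
Step 1: XZZ


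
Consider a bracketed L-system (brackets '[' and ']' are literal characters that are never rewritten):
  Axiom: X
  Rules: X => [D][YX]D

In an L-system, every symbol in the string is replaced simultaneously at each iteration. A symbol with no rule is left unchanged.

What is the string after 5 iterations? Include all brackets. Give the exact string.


Answer: [D][Y[D][Y[D][Y[D][Y[D][YX]D]D]D]D]D

Derivation:
Step 0: X
Step 1: [D][YX]D
Step 2: [D][Y[D][YX]D]D
Step 3: [D][Y[D][Y[D][YX]D]D]D
Step 4: [D][Y[D][Y[D][Y[D][YX]D]D]D]D
Step 5: [D][Y[D][Y[D][Y[D][Y[D][YX]D]D]D]D]D


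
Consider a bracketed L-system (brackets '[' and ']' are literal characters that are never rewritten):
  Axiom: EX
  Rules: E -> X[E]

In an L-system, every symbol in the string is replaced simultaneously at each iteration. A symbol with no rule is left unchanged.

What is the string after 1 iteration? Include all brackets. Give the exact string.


Step 0: EX
Step 1: X[E]X

Answer: X[E]X


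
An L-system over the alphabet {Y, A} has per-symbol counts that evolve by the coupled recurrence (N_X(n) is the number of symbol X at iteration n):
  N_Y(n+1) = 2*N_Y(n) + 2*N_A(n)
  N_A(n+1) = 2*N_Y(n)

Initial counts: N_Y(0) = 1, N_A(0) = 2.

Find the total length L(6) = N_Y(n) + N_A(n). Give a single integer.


Step 0: N_Y=1, N_A=2, L=3
Step 1: N_Y=6, N_A=2, L=8
Step 2: N_Y=16, N_A=12, L=28
Step 3: N_Y=56, N_A=32, L=88
Step 4: N_Y=176, N_A=112, L=288
Step 5: N_Y=576, N_A=352, L=928
Step 6: N_Y=1856, N_A=1152, L=3008

Answer: 3008


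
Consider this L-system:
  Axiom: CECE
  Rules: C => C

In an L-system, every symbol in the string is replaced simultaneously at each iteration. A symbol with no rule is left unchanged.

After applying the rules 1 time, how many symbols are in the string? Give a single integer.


Answer: 4

Derivation:
Step 0: length = 4
Step 1: length = 4


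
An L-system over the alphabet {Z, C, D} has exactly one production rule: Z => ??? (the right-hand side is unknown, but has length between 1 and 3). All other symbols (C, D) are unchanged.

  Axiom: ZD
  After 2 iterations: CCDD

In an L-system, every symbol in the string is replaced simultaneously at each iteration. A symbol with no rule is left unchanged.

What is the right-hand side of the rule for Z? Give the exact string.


Trying Z => CCD:
  Step 0: ZD
  Step 1: CCDD
  Step 2: CCDD
Matches the given result.

Answer: CCD


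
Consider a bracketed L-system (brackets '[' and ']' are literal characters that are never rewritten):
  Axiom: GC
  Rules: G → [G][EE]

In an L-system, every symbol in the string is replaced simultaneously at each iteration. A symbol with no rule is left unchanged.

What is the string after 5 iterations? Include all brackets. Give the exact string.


Step 0: GC
Step 1: [G][EE]C
Step 2: [[G][EE]][EE]C
Step 3: [[[G][EE]][EE]][EE]C
Step 4: [[[[G][EE]][EE]][EE]][EE]C
Step 5: [[[[[G][EE]][EE]][EE]][EE]][EE]C

Answer: [[[[[G][EE]][EE]][EE]][EE]][EE]C


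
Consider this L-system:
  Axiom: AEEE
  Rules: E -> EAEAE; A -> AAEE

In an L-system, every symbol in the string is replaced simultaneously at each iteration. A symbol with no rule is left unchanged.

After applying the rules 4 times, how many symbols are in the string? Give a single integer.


Step 0: length = 4
Step 1: length = 19
Step 2: length = 87
Step 3: length = 397
Step 4: length = 1811

Answer: 1811


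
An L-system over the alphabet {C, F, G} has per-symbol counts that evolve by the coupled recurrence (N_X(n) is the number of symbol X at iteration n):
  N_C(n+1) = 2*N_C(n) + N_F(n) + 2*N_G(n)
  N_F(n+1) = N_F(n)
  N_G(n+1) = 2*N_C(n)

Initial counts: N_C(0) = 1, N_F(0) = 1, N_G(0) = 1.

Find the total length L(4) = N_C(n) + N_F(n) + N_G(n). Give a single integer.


Step 0: N_C=1, N_F=1, N_G=1, L=3
Step 1: N_C=5, N_F=1, N_G=2, L=8
Step 2: N_C=15, N_F=1, N_G=10, L=26
Step 3: N_C=51, N_F=1, N_G=30, L=82
Step 4: N_C=163, N_F=1, N_G=102, L=266

Answer: 266


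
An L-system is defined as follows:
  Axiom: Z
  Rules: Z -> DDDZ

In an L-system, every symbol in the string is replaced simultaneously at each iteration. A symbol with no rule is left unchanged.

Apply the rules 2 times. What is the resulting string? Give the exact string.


Answer: DDDDDDZ

Derivation:
Step 0: Z
Step 1: DDDZ
Step 2: DDDDDDZ


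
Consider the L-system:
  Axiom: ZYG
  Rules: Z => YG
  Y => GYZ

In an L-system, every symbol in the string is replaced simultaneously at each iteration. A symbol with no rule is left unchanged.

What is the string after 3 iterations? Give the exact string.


Step 0: ZYG
Step 1: YGGYZG
Step 2: GYZGGGYZYGG
Step 3: GGYZYGGGGGYZYGGYZGG

Answer: GGYZYGGGGGYZYGGYZGG


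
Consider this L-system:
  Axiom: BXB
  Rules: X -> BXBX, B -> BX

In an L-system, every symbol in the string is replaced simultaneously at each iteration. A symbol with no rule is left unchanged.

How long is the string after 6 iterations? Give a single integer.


Answer: 1944

Derivation:
Step 0: length = 3
Step 1: length = 8
Step 2: length = 24
Step 3: length = 72
Step 4: length = 216
Step 5: length = 648
Step 6: length = 1944


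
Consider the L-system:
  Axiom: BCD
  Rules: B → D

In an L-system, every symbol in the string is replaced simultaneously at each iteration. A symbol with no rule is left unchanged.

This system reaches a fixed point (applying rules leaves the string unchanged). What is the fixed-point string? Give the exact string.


Step 0: BCD
Step 1: DCD
Step 2: DCD  (unchanged — fixed point at step 1)

Answer: DCD


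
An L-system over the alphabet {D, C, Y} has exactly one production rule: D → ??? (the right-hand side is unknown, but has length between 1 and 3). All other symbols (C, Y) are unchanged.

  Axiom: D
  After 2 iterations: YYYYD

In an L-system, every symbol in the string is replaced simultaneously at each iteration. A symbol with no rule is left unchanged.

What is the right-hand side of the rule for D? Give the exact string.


Trying D → YYD:
  Step 0: D
  Step 1: YYD
  Step 2: YYYYD
Matches the given result.

Answer: YYD


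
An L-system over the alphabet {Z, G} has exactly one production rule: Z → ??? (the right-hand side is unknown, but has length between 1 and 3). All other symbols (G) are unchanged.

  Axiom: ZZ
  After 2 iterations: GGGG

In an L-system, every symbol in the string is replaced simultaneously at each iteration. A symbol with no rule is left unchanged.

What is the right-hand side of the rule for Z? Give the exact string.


Trying Z → GG:
  Step 0: ZZ
  Step 1: GGGG
  Step 2: GGGG
Matches the given result.

Answer: GG


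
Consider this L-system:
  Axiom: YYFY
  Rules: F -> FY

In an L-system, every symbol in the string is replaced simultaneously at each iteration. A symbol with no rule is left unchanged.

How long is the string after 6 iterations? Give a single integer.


Answer: 10

Derivation:
Step 0: length = 4
Step 1: length = 5
Step 2: length = 6
Step 3: length = 7
Step 4: length = 8
Step 5: length = 9
Step 6: length = 10


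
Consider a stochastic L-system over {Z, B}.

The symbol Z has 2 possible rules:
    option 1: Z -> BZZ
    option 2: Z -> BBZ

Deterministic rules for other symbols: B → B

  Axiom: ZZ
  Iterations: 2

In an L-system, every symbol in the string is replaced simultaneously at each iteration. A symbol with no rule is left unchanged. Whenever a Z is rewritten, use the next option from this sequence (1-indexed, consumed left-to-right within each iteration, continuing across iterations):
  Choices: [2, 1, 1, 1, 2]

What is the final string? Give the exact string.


Step 0: ZZ
Step 1: BBZBZZ  (used choices [2, 1])
Step 2: BBBZZBBZZBBZ  (used choices [1, 1, 2])

Answer: BBBZZBBZZBBZ


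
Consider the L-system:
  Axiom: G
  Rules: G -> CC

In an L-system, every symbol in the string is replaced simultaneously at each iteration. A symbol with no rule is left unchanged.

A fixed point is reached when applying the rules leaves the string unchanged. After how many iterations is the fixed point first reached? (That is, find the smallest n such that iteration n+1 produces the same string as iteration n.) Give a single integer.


Step 0: G
Step 1: CC
Step 2: CC  (unchanged — fixed point at step 1)

Answer: 1


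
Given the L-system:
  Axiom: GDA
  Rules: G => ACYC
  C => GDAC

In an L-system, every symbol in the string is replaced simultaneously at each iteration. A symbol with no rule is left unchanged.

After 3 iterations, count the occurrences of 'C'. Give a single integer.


Answer: 6

Derivation:
Step 0: GDA  (0 'C')
Step 1: ACYCDA  (2 'C')
Step 2: AGDACYGDACDA  (2 'C')
Step 3: AACYCDAGDACYACYCDAGDACDA  (6 'C')


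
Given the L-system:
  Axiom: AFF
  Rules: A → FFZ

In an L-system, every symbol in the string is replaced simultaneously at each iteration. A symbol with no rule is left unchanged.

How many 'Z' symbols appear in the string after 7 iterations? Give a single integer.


Step 0: AFF  (0 'Z')
Step 1: FFZFF  (1 'Z')
Step 2: FFZFF  (1 'Z')
Step 3: FFZFF  (1 'Z')
Step 4: FFZFF  (1 'Z')
Step 5: FFZFF  (1 'Z')
Step 6: FFZFF  (1 'Z')
Step 7: FFZFF  (1 'Z')

Answer: 1


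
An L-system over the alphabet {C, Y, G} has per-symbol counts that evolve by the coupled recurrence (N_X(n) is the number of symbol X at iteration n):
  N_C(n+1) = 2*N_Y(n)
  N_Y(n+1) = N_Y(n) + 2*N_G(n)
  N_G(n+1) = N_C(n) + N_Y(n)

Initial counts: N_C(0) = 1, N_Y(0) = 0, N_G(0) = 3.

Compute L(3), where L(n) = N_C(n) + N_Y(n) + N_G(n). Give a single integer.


Answer: 56

Derivation:
Step 0: N_C=1, N_Y=0, N_G=3, L=4
Step 1: N_C=0, N_Y=6, N_G=1, L=7
Step 2: N_C=12, N_Y=8, N_G=6, L=26
Step 3: N_C=16, N_Y=20, N_G=20, L=56


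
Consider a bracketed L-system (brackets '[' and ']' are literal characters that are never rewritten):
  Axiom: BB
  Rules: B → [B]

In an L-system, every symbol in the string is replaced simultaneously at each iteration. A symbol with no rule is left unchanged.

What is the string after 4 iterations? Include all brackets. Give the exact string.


Answer: [[[[B]]]][[[[B]]]]

Derivation:
Step 0: BB
Step 1: [B][B]
Step 2: [[B]][[B]]
Step 3: [[[B]]][[[B]]]
Step 4: [[[[B]]]][[[[B]]]]


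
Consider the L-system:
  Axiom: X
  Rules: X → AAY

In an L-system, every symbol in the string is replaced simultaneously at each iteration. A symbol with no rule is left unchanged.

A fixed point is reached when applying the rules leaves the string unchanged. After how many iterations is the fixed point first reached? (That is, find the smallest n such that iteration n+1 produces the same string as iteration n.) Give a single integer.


Answer: 1

Derivation:
Step 0: X
Step 1: AAY
Step 2: AAY  (unchanged — fixed point at step 1)


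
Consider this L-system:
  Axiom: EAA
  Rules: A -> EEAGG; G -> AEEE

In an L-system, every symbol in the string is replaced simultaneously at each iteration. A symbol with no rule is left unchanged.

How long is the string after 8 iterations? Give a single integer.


Answer: 2383

Derivation:
Step 0: length = 3
Step 1: length = 11
Step 2: length = 31
Step 3: length = 67
Step 4: length = 143
Step 5: length = 291
Step 6: length = 591
Step 7: length = 1187
Step 8: length = 2383


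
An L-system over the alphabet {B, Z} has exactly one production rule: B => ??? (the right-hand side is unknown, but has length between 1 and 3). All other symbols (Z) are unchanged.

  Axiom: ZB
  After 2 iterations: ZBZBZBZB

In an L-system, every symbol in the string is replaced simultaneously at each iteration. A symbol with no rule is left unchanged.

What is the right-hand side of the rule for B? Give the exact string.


Trying B => BZB:
  Step 0: ZB
  Step 1: ZBZB
  Step 2: ZBZBZBZB
Matches the given result.

Answer: BZB


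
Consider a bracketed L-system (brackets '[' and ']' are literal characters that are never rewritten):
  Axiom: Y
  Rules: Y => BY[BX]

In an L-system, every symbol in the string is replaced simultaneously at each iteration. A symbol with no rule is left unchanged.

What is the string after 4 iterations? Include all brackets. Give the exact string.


Step 0: Y
Step 1: BY[BX]
Step 2: BBY[BX][BX]
Step 3: BBBY[BX][BX][BX]
Step 4: BBBBY[BX][BX][BX][BX]

Answer: BBBBY[BX][BX][BX][BX]


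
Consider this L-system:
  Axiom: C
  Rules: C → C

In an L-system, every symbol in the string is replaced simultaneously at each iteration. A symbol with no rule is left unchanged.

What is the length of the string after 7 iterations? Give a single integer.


Answer: 1

Derivation:
Step 0: length = 1
Step 1: length = 1
Step 2: length = 1
Step 3: length = 1
Step 4: length = 1
Step 5: length = 1
Step 6: length = 1
Step 7: length = 1


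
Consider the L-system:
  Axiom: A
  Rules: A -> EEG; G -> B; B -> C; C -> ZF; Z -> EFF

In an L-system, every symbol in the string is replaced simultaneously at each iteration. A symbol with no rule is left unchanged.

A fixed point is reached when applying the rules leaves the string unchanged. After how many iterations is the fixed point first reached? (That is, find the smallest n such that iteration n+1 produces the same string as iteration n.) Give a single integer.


Answer: 5

Derivation:
Step 0: A
Step 1: EEG
Step 2: EEB
Step 3: EEC
Step 4: EEZF
Step 5: EEEFFF
Step 6: EEEFFF  (unchanged — fixed point at step 5)


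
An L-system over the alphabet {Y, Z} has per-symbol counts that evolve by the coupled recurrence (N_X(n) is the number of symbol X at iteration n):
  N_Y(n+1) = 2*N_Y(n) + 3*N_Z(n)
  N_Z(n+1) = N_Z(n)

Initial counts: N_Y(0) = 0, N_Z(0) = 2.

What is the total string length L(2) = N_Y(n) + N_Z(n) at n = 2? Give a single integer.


Step 0: N_Y=0, N_Z=2, L=2
Step 1: N_Y=6, N_Z=2, L=8
Step 2: N_Y=18, N_Z=2, L=20

Answer: 20


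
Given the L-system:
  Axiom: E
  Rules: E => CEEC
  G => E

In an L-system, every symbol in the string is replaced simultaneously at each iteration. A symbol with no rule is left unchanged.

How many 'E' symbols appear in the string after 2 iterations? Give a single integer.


Step 0: E  (1 'E')
Step 1: CEEC  (2 'E')
Step 2: CCEECCEECC  (4 'E')

Answer: 4


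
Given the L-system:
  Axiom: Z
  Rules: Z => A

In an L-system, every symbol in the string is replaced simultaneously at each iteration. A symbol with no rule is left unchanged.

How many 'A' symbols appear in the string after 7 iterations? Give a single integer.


Answer: 1

Derivation:
Step 0: Z  (0 'A')
Step 1: A  (1 'A')
Step 2: A  (1 'A')
Step 3: A  (1 'A')
Step 4: A  (1 'A')
Step 5: A  (1 'A')
Step 6: A  (1 'A')
Step 7: A  (1 'A')


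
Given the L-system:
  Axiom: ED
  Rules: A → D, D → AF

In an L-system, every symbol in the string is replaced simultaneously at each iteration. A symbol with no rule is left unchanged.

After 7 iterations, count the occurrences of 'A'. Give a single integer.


Step 0: ED  (0 'A')
Step 1: EAF  (1 'A')
Step 2: EDF  (0 'A')
Step 3: EAFF  (1 'A')
Step 4: EDFF  (0 'A')
Step 5: EAFFF  (1 'A')
Step 6: EDFFF  (0 'A')
Step 7: EAFFFF  (1 'A')

Answer: 1


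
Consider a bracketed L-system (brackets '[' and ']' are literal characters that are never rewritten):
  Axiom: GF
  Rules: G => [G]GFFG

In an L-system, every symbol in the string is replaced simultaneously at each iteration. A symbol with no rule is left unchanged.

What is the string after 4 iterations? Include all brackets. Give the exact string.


Answer: [[[[G]GFFG][G]GFFGFF[G]GFFG][[G]GFFG][G]GFFGFF[G]GFFGFF[[G]GFFG][G]GFFGFF[G]GFFG][[[G]GFFG][G]GFFGFF[G]GFFG][[G]GFFG][G]GFFGFF[G]GFFGFF[[G]GFFG][G]GFFGFF[G]GFFGFF[[[G]GFFG][G]GFFGFF[G]GFFG][[G]GFFG][G]GFFGFF[G]GFFGFF[[G]GFFG][G]GFFGFF[G]GFFGF

Derivation:
Step 0: GF
Step 1: [G]GFFGF
Step 2: [[G]GFFG][G]GFFGFF[G]GFFGF
Step 3: [[[G]GFFG][G]GFFGFF[G]GFFG][[G]GFFG][G]GFFGFF[G]GFFGFF[[G]GFFG][G]GFFGFF[G]GFFGF
Step 4: [[[[G]GFFG][G]GFFGFF[G]GFFG][[G]GFFG][G]GFFGFF[G]GFFGFF[[G]GFFG][G]GFFGFF[G]GFFG][[[G]GFFG][G]GFFGFF[G]GFFG][[G]GFFG][G]GFFGFF[G]GFFGFF[[G]GFFG][G]GFFGFF[G]GFFGFF[[[G]GFFG][G]GFFGFF[G]GFFG][[G]GFFG][G]GFFGFF[G]GFFGFF[[G]GFFG][G]GFFGFF[G]GFFGF


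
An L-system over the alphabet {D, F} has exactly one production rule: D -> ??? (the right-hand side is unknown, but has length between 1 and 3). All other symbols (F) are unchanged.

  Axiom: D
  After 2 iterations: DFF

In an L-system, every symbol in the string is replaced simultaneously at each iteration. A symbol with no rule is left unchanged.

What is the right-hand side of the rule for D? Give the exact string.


Trying D -> DF:
  Step 0: D
  Step 1: DF
  Step 2: DFF
Matches the given result.

Answer: DF


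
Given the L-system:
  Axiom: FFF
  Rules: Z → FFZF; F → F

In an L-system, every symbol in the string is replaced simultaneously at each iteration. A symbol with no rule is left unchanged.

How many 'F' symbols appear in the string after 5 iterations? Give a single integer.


Step 0: FFF  (3 'F')
Step 1: FFF  (3 'F')
Step 2: FFF  (3 'F')
Step 3: FFF  (3 'F')
Step 4: FFF  (3 'F')
Step 5: FFF  (3 'F')

Answer: 3


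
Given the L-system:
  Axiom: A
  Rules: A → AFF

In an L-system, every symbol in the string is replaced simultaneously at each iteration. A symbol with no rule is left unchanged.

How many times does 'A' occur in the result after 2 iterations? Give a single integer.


Answer: 1

Derivation:
Step 0: A  (1 'A')
Step 1: AFF  (1 'A')
Step 2: AFFFF  (1 'A')


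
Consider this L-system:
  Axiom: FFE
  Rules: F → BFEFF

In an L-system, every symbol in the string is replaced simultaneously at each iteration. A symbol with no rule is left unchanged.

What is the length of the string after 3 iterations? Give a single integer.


Answer: 107

Derivation:
Step 0: length = 3
Step 1: length = 11
Step 2: length = 35
Step 3: length = 107


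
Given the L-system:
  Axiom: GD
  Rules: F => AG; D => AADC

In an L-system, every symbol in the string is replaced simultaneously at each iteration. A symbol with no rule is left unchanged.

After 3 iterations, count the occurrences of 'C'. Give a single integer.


Step 0: GD  (0 'C')
Step 1: GAADC  (1 'C')
Step 2: GAAAADCC  (2 'C')
Step 3: GAAAAAADCCC  (3 'C')

Answer: 3


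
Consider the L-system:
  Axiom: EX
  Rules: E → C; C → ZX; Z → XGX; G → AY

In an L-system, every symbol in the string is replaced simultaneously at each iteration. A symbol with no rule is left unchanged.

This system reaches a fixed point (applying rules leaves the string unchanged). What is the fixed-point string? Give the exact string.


Step 0: EX
Step 1: CX
Step 2: ZXX
Step 3: XGXXX
Step 4: XAYXXX
Step 5: XAYXXX  (unchanged — fixed point at step 4)

Answer: XAYXXX


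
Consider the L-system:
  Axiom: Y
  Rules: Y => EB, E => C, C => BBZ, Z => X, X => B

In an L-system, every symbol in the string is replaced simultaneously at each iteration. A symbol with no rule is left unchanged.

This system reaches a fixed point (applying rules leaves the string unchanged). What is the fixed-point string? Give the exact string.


Answer: BBBB

Derivation:
Step 0: Y
Step 1: EB
Step 2: CB
Step 3: BBZB
Step 4: BBXB
Step 5: BBBB
Step 6: BBBB  (unchanged — fixed point at step 5)


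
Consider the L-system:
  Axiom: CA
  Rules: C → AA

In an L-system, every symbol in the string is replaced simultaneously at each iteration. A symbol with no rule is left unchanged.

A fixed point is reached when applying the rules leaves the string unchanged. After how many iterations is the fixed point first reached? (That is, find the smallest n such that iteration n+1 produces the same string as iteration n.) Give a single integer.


Step 0: CA
Step 1: AAA
Step 2: AAA  (unchanged — fixed point at step 1)

Answer: 1


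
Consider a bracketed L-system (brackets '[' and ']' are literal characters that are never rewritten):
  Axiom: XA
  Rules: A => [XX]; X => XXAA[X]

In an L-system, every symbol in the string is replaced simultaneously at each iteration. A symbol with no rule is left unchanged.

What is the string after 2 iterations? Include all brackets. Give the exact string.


Step 0: XA
Step 1: XXAA[X][XX]
Step 2: XXAA[X]XXAA[X][XX][XX][XXAA[X]][XXAA[X]XXAA[X]]

Answer: XXAA[X]XXAA[X][XX][XX][XXAA[X]][XXAA[X]XXAA[X]]


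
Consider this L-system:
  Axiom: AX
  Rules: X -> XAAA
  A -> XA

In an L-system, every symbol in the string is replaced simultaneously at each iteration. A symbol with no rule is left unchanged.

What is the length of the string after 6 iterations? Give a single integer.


Answer: 896

Derivation:
Step 0: length = 2
Step 1: length = 6
Step 2: length = 16
Step 3: length = 44
Step 4: length = 120
Step 5: length = 328
Step 6: length = 896


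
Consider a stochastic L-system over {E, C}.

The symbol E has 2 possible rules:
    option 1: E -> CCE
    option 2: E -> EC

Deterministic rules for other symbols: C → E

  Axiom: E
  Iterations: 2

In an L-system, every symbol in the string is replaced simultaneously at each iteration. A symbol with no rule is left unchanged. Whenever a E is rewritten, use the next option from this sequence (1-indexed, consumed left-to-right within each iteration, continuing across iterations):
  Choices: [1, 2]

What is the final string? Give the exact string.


Answer: EEEC

Derivation:
Step 0: E
Step 1: CCE  (used choices [1])
Step 2: EEEC  (used choices [2])


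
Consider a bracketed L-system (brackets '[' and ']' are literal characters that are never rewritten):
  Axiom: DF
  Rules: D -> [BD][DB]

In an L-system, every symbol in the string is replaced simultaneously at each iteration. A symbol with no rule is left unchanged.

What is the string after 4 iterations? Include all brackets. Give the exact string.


Answer: [B[B[B[BD][DB]][[BD][DB]B]][[B[BD][DB]][[BD][DB]B]B]][[B[B[BD][DB]][[BD][DB]B]][[B[BD][DB]][[BD][DB]B]B]B]F

Derivation:
Step 0: DF
Step 1: [BD][DB]F
Step 2: [B[BD][DB]][[BD][DB]B]F
Step 3: [B[B[BD][DB]][[BD][DB]B]][[B[BD][DB]][[BD][DB]B]B]F
Step 4: [B[B[B[BD][DB]][[BD][DB]B]][[B[BD][DB]][[BD][DB]B]B]][[B[B[BD][DB]][[BD][DB]B]][[B[BD][DB]][[BD][DB]B]B]B]F


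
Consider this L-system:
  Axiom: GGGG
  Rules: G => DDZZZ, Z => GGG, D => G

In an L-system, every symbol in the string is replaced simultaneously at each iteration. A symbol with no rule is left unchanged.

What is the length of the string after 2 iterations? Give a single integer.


Step 0: length = 4
Step 1: length = 20
Step 2: length = 44

Answer: 44


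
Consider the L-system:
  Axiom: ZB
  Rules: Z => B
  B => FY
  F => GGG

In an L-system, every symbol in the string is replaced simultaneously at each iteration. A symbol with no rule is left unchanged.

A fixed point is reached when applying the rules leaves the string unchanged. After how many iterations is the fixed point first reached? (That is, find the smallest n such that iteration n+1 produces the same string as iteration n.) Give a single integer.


Answer: 3

Derivation:
Step 0: ZB
Step 1: BFY
Step 2: FYGGGY
Step 3: GGGYGGGY
Step 4: GGGYGGGY  (unchanged — fixed point at step 3)


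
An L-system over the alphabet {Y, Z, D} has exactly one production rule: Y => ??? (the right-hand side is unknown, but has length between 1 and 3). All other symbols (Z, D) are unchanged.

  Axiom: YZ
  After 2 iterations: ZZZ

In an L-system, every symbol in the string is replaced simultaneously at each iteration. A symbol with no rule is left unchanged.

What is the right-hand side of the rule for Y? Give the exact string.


Answer: ZZ

Derivation:
Trying Y => ZZ:
  Step 0: YZ
  Step 1: ZZZ
  Step 2: ZZZ
Matches the given result.


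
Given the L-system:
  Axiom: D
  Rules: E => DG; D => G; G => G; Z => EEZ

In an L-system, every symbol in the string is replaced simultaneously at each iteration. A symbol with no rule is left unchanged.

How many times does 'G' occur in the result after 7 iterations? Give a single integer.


Step 0: D  (0 'G')
Step 1: G  (1 'G')
Step 2: G  (1 'G')
Step 3: G  (1 'G')
Step 4: G  (1 'G')
Step 5: G  (1 'G')
Step 6: G  (1 'G')
Step 7: G  (1 'G')

Answer: 1


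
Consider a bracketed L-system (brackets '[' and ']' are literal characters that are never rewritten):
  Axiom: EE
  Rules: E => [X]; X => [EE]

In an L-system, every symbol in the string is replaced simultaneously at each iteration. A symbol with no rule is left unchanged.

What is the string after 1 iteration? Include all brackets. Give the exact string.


Answer: [X][X]

Derivation:
Step 0: EE
Step 1: [X][X]


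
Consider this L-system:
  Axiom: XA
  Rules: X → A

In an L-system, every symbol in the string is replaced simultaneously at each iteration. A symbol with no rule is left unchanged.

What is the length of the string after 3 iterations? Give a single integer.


Answer: 2

Derivation:
Step 0: length = 2
Step 1: length = 2
Step 2: length = 2
Step 3: length = 2


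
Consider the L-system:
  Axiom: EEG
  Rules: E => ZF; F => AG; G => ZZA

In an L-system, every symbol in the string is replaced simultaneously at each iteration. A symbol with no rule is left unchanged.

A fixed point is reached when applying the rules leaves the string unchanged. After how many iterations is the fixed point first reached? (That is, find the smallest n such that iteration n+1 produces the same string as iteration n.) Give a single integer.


Step 0: EEG
Step 1: ZFZFZZA
Step 2: ZAGZAGZZA
Step 3: ZAZZAZAZZAZZA
Step 4: ZAZZAZAZZAZZA  (unchanged — fixed point at step 3)

Answer: 3


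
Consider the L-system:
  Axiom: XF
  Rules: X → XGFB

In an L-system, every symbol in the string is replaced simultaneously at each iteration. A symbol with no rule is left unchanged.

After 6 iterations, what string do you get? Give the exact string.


Step 0: XF
Step 1: XGFBF
Step 2: XGFBGFBF
Step 3: XGFBGFBGFBF
Step 4: XGFBGFBGFBGFBF
Step 5: XGFBGFBGFBGFBGFBF
Step 6: XGFBGFBGFBGFBGFBGFBF

Answer: XGFBGFBGFBGFBGFBGFBF


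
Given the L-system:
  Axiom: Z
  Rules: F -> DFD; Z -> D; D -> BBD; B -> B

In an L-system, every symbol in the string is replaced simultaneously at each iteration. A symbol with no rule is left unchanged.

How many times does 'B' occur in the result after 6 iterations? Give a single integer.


Step 0: Z  (0 'B')
Step 1: D  (0 'B')
Step 2: BBD  (2 'B')
Step 3: BBBBD  (4 'B')
Step 4: BBBBBBD  (6 'B')
Step 5: BBBBBBBBD  (8 'B')
Step 6: BBBBBBBBBBD  (10 'B')

Answer: 10


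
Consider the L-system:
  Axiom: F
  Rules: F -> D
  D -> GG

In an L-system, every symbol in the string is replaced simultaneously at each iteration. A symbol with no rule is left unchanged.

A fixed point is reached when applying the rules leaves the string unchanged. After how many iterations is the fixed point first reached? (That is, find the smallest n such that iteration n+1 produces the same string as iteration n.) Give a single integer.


Answer: 2

Derivation:
Step 0: F
Step 1: D
Step 2: GG
Step 3: GG  (unchanged — fixed point at step 2)


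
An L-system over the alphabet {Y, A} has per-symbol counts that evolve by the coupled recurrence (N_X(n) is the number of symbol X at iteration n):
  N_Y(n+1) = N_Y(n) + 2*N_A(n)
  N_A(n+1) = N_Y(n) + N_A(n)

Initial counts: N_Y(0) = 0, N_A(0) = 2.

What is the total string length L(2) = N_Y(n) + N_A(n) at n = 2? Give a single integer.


Step 0: N_Y=0, N_A=2, L=2
Step 1: N_Y=4, N_A=2, L=6
Step 2: N_Y=8, N_A=6, L=14

Answer: 14


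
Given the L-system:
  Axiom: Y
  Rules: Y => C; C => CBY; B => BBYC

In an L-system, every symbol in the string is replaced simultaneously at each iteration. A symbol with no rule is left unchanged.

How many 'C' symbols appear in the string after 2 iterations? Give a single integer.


Answer: 1

Derivation:
Step 0: Y  (0 'C')
Step 1: C  (1 'C')
Step 2: CBY  (1 'C')


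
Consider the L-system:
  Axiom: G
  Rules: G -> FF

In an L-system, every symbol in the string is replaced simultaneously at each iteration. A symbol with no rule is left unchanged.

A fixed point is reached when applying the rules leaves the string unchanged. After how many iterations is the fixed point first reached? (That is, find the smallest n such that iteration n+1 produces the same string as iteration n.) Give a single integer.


Answer: 1

Derivation:
Step 0: G
Step 1: FF
Step 2: FF  (unchanged — fixed point at step 1)


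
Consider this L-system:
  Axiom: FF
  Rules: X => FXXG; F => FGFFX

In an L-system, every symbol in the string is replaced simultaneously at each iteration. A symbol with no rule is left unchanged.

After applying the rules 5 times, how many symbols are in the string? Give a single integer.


Step 0: length = 2
Step 1: length = 10
Step 2: length = 40
Step 3: length = 150
Step 4: length = 550
Step 5: length = 2000

Answer: 2000


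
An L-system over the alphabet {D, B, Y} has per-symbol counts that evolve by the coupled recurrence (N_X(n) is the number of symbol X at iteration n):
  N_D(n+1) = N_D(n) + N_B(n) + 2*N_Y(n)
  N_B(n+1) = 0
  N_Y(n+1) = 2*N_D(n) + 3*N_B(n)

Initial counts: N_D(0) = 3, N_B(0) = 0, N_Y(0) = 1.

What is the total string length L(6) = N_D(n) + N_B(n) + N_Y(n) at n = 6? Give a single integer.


Step 0: N_D=3, N_B=0, N_Y=1, L=4
Step 1: N_D=5, N_B=0, N_Y=6, L=11
Step 2: N_D=17, N_B=0, N_Y=10, L=27
Step 3: N_D=37, N_B=0, N_Y=34, L=71
Step 4: N_D=105, N_B=0, N_Y=74, L=179
Step 5: N_D=253, N_B=0, N_Y=210, L=463
Step 6: N_D=673, N_B=0, N_Y=506, L=1179

Answer: 1179


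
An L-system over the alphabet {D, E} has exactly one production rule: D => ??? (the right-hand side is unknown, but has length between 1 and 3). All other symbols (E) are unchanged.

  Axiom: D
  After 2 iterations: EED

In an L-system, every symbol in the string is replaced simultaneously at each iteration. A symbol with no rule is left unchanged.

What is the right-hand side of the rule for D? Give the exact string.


Trying D => ED:
  Step 0: D
  Step 1: ED
  Step 2: EED
Matches the given result.

Answer: ED


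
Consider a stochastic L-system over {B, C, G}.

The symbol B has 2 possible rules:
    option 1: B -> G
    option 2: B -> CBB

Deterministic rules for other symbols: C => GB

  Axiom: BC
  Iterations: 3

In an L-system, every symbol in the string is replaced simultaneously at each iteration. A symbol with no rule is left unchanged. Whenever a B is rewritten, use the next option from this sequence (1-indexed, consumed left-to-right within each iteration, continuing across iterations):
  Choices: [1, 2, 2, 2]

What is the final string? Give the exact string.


Answer: GGGBCBBCBB

Derivation:
Step 0: BC
Step 1: GGB  (used choices [1])
Step 2: GGCBB  (used choices [2])
Step 3: GGGBCBBCBB  (used choices [2, 2])


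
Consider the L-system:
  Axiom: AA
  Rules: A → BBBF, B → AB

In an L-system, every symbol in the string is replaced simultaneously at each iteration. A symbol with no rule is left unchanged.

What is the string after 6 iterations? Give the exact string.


Answer: ABABABFBBBFABABABABFBBBFABABABABFBBBFABFBBBFABBBBFABBBBFABFABABABFBBBFABABABABFBBBFABABABABFBBBFABABABABFBBBFABFBBBFABBBBFABBBBFABFABABABFBBBFABABABABFBBBFABABABABFBBBFABABABABFBBBFABFBBBFABBBBFABBBBFABFABABABFBBBFABFABABABFBBBFABABABABFBBBFABABABABFBBBFABFBBBFABBBBFABBBBFABFABABABFBBBFABABABABFBBBFABABABABFBBBFABABABABFBBBFABFBBBFABBBBFABBBBFABFABABABFBBBFABABABABFBBBFABABABABFBBBFABABABABFBBBFABFBBBFABBBBFABBBBFABFABABABFBBBFABF

Derivation:
Step 0: AA
Step 1: BBBFBBBF
Step 2: ABABABFABABABF
Step 3: BBBFABBBBFABBBBFABFBBBFABBBBFABBBBFABF
Step 4: ABABABFBBBFABABABABFBBBFABABABABFBBBFABFABABABFBBBFABABABABFBBBFABABABABFBBBFABF
Step 5: BBBFABBBBFABBBBFABFABABABFBBBFABBBBFABBBBFABBBBFABFABABABFBBBFABBBBFABBBBFABBBBFABFABABABFBBBFABFBBBFABBBBFABBBBFABFABABABFBBBFABBBBFABBBBFABBBBFABFABABABFBBBFABBBBFABBBBFABBBBFABFABABABFBBBFABF
Step 6: ABABABFBBBFABABABABFBBBFABABABABFBBBFABFBBBFABBBBFABBBBFABFABABABFBBBFABABABABFBBBFABABABABFBBBFABABABABFBBBFABFBBBFABBBBFABBBBFABFABABABFBBBFABABABABFBBBFABABABABFBBBFABABABABFBBBFABFBBBFABBBBFABBBBFABFABABABFBBBFABFABABABFBBBFABABABABFBBBFABABABABFBBBFABFBBBFABBBBFABBBBFABFABABABFBBBFABABABABFBBBFABABABABFBBBFABABABABFBBBFABFBBBFABBBBFABBBBFABFABABABFBBBFABABABABFBBBFABABABABFBBBFABABABABFBBBFABFBBBFABBBBFABBBBFABFABABABFBBBFABF


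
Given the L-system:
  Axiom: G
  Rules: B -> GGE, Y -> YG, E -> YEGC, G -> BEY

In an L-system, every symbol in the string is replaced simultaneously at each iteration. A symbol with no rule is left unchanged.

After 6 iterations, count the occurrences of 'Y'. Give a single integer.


Answer: 134

Derivation:
Step 0: G  (0 'Y')
Step 1: BEY  (1 'Y')
Step 2: GGEYEGCYG  (2 'Y')
Step 3: BEYBEYYEGCYGYEGCBEYCYGBEY  (8 'Y')
Step 4: GGEYEGCYGGGEYEGCYGYGYEGCBEYCYGBEYYGYEGCBEYCGGEYEGCYGCYGBEYGGEYEGCYG  (18 'Y')
Step 5: BEYBEYYEGCYGYEGCBEYCYGBEYBEYBEYYEGCYGYEGCBEYCYGBEYYGBEYYGYEGCBEYCGGEYEGCYGCYGBEYGGEYEGCYGYGBEYYGYEGCBEYCGGEYEGCYGCBEYBEYYEGCYGYEGCBEYCYGBEYCYGBEYGGEYEGCYGBEYBEYYEGCYGYEGCBEYCYGBEY  (54 'Y')
Step 6: GGEYEGCYGGGEYEGCYGYGYEGCBEYCYGBEYYGYEGCBEYCGGEYEGCYGCYGBEYGGEYEGCYGGGEYEGCYGGGEYEGCYGYGYEGCBEYCYGBEYYGYEGCBEYCGGEYEGCYGCYGBEYGGEYEGCYGYGBEYGGEYEGCYGYGBEYYGYEGCBEYCGGEYEGCYGCBEYBEYYEGCYGYEGCBEYCYGBEYCYGBEYGGEYEGCYGBEYBEYYEGCYGYEGCBEYCYGBEYYGBEYGGEYEGCYGYGBEYYGYEGCBEYCGGEYEGCYGCBEYBEYYEGCYGYEGCBEYCYGBEYCGGEYEGCYGGGEYEGCYGYGYEGCBEYCYGBEYYGYEGCBEYCGGEYEGCYGCYGBEYGGEYEGCYGCYGBEYGGEYEGCYGBEYBEYYEGCYGYEGCBEYCYGBEYGGEYEGCYGGGEYEGCYGYGYEGCBEYCYGBEYYGYEGCBEYCGGEYEGCYGCYGBEYGGEYEGCYG  (134 'Y')
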